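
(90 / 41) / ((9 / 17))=170 / 41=4.15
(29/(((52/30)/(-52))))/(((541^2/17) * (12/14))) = -17255/292681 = -0.06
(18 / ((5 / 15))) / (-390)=-9 / 65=-0.14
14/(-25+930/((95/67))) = 266/11987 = 0.02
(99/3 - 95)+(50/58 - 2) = -1831/29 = -63.14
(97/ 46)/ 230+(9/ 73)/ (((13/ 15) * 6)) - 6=-59912417/ 10040420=-5.97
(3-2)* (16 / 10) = 8 / 5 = 1.60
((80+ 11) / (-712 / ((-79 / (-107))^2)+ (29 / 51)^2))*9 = -13294696779 / 21197291807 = -0.63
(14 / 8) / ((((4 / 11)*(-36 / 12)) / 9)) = -231 / 16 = -14.44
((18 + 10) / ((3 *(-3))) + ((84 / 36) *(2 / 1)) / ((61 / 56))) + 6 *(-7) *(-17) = 392630 / 549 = 715.17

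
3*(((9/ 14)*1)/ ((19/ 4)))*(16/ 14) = 432/ 931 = 0.46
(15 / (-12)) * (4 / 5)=-1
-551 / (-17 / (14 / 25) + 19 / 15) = 115710 / 6109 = 18.94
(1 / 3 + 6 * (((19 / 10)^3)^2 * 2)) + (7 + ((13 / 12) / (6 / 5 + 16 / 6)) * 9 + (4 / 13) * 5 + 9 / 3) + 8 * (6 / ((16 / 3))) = 166241142983 / 282750000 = 587.94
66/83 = 0.80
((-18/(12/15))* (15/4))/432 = -25/128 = -0.20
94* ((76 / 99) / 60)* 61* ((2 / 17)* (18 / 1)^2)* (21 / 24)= 2287866 / 935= 2446.92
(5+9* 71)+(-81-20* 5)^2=33405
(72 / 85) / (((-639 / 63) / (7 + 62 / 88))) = -42714 / 66385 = -0.64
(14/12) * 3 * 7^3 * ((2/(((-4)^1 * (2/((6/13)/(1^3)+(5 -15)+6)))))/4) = 55223/208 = 265.50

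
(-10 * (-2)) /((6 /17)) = 170 /3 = 56.67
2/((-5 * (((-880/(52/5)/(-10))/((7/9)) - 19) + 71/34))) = 6188/93325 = 0.07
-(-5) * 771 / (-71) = -3855 / 71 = -54.30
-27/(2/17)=-459/2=-229.50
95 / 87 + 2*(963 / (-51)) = -54239 / 1479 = -36.67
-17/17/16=-0.06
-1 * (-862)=862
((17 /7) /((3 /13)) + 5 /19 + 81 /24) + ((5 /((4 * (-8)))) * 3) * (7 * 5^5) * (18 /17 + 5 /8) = -29956517855 /1736448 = -17251.61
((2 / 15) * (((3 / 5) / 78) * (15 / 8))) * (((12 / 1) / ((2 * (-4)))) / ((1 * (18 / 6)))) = -1 / 1040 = -0.00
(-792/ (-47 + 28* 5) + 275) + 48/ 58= 267.31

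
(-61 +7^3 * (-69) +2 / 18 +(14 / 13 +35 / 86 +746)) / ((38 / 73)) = -16879704955 / 382356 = -44146.57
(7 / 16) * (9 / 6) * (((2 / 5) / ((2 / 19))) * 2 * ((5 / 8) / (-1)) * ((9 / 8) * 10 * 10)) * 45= -4039875 / 256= -15780.76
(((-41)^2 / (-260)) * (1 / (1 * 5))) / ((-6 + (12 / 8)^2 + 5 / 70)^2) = -329476 / 3447925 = -0.10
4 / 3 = 1.33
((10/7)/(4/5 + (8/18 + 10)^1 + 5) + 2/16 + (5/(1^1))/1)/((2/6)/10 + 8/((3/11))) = 3200955/18032308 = 0.18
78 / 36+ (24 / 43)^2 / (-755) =18144479 / 8375970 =2.17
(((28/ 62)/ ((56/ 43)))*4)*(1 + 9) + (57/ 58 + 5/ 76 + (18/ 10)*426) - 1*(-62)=288231461/ 341620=843.72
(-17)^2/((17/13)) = 221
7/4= 1.75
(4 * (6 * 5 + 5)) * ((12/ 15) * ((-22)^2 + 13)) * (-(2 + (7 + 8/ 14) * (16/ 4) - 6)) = -1463168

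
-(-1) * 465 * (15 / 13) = 6975 / 13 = 536.54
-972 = -972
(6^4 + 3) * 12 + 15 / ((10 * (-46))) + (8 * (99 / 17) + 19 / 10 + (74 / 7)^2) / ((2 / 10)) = 1256001511 / 76636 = 16389.18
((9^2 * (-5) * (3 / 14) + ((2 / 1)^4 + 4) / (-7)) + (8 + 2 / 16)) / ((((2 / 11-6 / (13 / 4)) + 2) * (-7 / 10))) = 346.94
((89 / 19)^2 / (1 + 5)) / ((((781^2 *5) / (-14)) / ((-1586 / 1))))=87938942 / 3302938815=0.03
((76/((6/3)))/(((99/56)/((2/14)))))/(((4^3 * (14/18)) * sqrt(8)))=19 * sqrt(2)/1232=0.02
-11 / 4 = -2.75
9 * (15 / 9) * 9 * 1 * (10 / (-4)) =-675 / 2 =-337.50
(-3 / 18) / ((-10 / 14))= 7 / 30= 0.23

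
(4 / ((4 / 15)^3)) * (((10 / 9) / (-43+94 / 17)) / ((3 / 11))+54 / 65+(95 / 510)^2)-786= -7379921597 / 11781952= -626.38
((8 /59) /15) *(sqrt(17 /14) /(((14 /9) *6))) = 0.00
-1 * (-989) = 989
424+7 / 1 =431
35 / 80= 7 / 16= 0.44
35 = 35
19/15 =1.27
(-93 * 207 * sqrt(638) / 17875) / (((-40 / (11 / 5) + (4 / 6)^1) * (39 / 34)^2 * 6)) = 2139 * sqrt(638) / 274625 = 0.20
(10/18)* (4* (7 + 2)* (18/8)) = 45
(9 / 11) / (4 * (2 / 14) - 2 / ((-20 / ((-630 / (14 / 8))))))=-63 / 2728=-0.02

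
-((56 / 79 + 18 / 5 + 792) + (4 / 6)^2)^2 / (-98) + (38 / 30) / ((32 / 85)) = 128431767155449 / 19816423200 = 6481.08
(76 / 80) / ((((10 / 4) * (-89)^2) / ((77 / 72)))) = 1463 / 28515600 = 0.00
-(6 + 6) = -12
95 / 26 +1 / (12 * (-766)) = 436607 / 119496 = 3.65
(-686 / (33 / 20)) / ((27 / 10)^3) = -13720000 / 649539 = -21.12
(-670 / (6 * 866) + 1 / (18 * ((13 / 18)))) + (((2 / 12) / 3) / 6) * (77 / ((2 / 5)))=2103913 / 1215864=1.73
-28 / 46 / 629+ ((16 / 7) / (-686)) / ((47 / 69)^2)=-625272422 / 76730204803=-0.01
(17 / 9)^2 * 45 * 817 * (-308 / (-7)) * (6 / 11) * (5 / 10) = 4722260 / 3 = 1574086.67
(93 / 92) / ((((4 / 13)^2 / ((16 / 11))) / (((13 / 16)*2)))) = 204321 / 8096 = 25.24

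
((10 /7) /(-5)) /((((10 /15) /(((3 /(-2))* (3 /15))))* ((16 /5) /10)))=45 /112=0.40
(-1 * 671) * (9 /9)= -671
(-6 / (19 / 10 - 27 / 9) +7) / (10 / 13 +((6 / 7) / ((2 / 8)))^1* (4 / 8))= 12467 / 2486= 5.01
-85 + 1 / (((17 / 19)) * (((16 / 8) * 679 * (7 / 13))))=-13735923 / 161602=-85.00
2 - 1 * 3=-1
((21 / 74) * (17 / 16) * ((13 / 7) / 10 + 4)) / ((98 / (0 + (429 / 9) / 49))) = 712283 / 56855680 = 0.01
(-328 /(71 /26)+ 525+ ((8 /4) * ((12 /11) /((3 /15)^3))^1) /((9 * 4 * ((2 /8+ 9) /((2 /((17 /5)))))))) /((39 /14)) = 8363760706 /57476133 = 145.52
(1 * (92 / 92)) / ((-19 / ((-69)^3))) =328509 / 19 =17289.95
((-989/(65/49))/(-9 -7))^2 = 2348468521/1081600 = 2171.29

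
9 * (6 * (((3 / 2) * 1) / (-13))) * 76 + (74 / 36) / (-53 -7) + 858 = 5397359 / 14040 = 384.43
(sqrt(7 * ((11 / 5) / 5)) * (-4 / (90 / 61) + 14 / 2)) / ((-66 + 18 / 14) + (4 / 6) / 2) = -1351 * sqrt(77) / 101400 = -0.12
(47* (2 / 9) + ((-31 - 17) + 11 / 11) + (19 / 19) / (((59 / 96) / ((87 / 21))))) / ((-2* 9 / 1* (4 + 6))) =0.17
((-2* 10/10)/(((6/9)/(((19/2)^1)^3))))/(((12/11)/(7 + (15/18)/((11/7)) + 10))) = -41332.62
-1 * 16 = -16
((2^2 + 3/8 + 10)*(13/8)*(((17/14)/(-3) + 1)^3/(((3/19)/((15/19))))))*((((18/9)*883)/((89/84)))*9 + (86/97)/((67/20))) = 31669990883984375/85706628336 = 369516.24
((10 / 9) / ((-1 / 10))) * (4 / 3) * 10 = -148.15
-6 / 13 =-0.46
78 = 78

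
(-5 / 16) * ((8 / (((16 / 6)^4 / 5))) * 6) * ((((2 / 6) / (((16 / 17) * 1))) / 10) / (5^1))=-0.01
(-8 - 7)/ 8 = -15/ 8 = -1.88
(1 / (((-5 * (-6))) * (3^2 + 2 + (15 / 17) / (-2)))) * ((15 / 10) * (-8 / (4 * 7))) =-17 / 12565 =-0.00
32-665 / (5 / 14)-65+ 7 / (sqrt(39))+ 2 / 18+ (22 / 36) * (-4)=-1896.21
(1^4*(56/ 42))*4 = 16/ 3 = 5.33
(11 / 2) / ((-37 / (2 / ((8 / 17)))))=-187 / 296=-0.63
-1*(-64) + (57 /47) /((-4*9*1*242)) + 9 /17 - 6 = 135805237 /2320296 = 58.53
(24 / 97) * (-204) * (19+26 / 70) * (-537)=1782565056 / 3395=525055.98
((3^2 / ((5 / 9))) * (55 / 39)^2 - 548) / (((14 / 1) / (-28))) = 1031.56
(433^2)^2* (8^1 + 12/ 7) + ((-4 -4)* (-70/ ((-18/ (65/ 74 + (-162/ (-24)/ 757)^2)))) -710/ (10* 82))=341477786861.52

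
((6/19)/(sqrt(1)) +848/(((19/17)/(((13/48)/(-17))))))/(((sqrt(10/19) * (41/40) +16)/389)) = -668208640/2329677 +42807116 * sqrt(190)/44263863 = -273.49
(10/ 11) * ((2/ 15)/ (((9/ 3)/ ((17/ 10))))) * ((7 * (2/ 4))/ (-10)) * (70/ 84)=-0.02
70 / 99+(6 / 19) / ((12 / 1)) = 2759 / 3762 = 0.73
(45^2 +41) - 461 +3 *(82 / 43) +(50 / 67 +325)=5578962 / 2881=1936.47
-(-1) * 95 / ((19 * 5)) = 1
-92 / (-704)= 23 / 176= 0.13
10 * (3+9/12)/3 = 25/2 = 12.50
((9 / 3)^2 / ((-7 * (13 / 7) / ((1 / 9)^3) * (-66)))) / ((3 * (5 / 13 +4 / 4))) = 1 / 288684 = 0.00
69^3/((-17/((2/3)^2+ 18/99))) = -2263062/187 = -12101.94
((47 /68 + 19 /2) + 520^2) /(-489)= -18387893 /33252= -552.99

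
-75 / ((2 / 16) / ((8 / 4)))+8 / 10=-5996 / 5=-1199.20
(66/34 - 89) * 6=-8880/17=-522.35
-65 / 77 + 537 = 41284 / 77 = 536.16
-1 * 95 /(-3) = 95 /3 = 31.67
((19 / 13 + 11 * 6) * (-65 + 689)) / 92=10524 / 23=457.57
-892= -892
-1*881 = -881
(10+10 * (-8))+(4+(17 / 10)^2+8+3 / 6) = -5461 / 100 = -54.61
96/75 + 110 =2782/25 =111.28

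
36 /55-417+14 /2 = -22514 /55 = -409.35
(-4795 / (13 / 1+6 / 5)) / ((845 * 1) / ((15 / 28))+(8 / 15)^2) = -5394375 / 25202444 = -0.21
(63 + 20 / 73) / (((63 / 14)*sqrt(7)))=9238*sqrt(7) / 4599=5.31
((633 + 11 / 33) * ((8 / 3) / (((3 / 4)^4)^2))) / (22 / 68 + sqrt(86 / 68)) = -372559052800 / 79184709 + 33869004800 * sqrt(1462) / 79184709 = 11649.47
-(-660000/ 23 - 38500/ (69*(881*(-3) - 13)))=1314710375/ 45816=28695.44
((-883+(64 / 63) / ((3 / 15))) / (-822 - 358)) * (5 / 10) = 55309 / 148680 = 0.37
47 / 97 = 0.48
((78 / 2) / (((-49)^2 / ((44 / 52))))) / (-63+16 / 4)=-33 / 141659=-0.00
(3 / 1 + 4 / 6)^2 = 121 / 9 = 13.44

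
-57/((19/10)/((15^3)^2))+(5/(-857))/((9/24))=-878558906290/2571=-341718750.02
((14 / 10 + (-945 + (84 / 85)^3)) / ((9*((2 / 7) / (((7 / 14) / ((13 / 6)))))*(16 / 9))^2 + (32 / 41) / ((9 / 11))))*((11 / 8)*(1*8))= -26.36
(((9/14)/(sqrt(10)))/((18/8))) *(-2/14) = -sqrt(10)/245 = -0.01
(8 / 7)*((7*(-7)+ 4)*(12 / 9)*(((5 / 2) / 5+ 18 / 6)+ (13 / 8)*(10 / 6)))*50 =-149000 / 7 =-21285.71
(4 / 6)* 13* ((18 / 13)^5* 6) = 7558272 / 28561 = 264.64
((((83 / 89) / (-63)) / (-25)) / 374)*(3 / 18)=83 / 314552700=0.00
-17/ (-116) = 17/ 116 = 0.15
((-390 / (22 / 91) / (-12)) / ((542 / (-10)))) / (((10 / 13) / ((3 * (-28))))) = 1614795 / 5962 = 270.85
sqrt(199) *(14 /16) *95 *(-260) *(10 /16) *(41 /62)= -8861125 *sqrt(199) /992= -126009.63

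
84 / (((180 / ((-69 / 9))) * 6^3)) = -161 / 9720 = -0.02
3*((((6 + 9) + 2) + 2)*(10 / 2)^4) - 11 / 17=605614 / 17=35624.35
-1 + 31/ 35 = -4/ 35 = -0.11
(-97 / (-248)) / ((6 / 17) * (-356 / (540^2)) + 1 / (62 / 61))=10017675 / 25188064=0.40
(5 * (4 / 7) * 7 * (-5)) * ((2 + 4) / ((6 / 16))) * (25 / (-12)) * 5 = 16666.67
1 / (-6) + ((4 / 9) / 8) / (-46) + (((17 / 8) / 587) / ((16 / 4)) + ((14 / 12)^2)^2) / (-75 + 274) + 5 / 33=-0.01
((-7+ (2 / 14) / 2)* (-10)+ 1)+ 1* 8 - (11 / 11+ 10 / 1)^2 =-299 / 7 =-42.71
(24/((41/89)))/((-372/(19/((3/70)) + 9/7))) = -1661986/26691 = -62.27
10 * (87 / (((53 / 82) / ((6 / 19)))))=428040 / 1007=425.06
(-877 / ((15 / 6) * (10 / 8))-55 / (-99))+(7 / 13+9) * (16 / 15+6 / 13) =-10095931 / 38025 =-265.51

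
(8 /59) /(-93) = -8 /5487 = -0.00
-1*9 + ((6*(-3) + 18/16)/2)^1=-279/16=-17.44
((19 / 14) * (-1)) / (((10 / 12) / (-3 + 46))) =-2451 / 35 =-70.03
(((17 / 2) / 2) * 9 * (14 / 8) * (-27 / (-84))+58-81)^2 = 2.20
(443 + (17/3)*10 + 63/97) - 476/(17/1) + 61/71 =473.18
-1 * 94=-94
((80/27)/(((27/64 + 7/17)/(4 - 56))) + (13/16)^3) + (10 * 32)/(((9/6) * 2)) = -7785613987/100306944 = -77.62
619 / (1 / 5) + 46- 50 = 3091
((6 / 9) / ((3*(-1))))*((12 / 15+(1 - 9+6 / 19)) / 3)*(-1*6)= -872 / 285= -3.06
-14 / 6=-7 / 3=-2.33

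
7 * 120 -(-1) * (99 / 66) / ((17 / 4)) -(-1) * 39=14949 / 17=879.35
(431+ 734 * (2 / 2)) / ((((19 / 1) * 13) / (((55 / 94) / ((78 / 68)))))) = 1089275 / 452751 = 2.41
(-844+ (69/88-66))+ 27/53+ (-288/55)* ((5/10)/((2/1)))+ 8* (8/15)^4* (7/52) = -253910979769/279045000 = -909.93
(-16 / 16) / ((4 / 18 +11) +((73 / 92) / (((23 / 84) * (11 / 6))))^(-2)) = -84603204 / 983296717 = -0.09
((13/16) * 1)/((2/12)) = 39/8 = 4.88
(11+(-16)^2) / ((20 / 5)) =267 / 4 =66.75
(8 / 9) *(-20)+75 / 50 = -16.28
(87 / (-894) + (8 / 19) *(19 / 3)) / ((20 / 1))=2297 / 17880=0.13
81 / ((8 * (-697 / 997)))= -80757 / 5576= -14.48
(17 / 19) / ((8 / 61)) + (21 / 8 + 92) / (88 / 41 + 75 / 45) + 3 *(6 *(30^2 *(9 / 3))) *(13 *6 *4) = 540478228531 / 35644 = 15163231.64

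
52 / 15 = 3.47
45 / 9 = 5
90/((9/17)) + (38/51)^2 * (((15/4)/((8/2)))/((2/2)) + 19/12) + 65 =7378501/31212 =236.40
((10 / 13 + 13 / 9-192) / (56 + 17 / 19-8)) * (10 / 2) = -2109475 / 108693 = -19.41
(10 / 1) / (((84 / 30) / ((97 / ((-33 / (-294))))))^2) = 115260250 / 121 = 952564.05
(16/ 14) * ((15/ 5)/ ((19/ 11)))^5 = 313083144/ 17332693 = 18.06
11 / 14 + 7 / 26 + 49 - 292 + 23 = -19924 / 91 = -218.95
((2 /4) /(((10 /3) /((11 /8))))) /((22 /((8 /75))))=1 /1000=0.00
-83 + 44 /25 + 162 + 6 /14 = 14208 /175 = 81.19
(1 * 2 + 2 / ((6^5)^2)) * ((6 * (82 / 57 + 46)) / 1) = 10218783913 / 17950896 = 569.26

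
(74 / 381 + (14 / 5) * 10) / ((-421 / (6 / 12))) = -5371 / 160401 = -0.03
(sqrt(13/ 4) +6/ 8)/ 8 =3/ 32 +sqrt(13)/ 16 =0.32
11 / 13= 0.85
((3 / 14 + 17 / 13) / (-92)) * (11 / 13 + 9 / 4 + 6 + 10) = -0.32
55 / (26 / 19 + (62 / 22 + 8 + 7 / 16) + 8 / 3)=551760 / 153397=3.60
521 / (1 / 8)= 4168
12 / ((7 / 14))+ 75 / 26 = 699 / 26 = 26.88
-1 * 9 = -9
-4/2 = -2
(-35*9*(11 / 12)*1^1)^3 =-1540798875 / 64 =-24074982.42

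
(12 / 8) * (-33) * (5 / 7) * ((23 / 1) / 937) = -11385 / 13118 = -0.87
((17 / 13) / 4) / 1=17 / 52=0.33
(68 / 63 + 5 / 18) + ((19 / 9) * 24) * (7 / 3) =15067 / 126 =119.58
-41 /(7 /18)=-738 /7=-105.43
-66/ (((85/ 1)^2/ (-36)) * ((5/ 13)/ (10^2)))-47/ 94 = 245659/ 2890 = 85.00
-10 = -10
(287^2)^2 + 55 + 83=6784652299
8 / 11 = 0.73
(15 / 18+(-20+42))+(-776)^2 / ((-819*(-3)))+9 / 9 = 1321469 / 4914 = 268.92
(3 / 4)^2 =9 / 16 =0.56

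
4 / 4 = 1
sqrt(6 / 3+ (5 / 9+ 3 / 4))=sqrt(119) / 6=1.82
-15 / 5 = -3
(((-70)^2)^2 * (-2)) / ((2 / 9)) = -216090000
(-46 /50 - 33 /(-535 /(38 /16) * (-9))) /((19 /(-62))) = 1863379 /609900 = 3.06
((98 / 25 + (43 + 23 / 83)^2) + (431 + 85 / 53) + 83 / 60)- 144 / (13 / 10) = 2200.05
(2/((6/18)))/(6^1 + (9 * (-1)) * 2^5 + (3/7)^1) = -14/657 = -0.02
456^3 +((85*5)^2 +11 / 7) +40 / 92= 15294910324 / 161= 94999443.01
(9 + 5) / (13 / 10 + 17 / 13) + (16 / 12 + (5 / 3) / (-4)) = 2841 / 452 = 6.29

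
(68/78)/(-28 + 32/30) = -85/2626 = -0.03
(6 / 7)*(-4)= -24 / 7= -3.43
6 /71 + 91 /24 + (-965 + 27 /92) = -37656863 /39192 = -960.83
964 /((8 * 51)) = 241 /102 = 2.36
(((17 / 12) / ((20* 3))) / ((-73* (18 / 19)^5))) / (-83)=42093683 / 8243202608640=0.00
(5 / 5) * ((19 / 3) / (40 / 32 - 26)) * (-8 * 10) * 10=60800 / 297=204.71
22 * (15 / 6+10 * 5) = 1155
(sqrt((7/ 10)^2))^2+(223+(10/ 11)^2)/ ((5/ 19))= 851.03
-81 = -81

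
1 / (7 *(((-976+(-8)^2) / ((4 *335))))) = -335 / 1596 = -0.21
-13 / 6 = -2.17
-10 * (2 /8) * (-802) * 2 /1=4010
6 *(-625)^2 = 2343750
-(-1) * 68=68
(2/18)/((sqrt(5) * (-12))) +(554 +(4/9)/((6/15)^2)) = 5011/9-sqrt(5)/540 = 556.77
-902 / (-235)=902 / 235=3.84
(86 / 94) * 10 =430 / 47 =9.15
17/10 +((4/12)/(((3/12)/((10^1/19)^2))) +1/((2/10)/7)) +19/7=3015997/75810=39.78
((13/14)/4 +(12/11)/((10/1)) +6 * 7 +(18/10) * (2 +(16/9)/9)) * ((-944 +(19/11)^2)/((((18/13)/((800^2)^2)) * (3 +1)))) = -2431532304631040000000/754677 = -3221950986489637.29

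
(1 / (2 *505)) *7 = 7 / 1010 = 0.01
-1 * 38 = -38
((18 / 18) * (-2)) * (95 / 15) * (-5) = 63.33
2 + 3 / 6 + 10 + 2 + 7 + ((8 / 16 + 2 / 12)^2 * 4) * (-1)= 355 / 18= 19.72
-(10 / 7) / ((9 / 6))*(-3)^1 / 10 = 2 / 7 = 0.29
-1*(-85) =85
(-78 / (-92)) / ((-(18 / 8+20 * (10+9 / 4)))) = -78 / 22747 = -0.00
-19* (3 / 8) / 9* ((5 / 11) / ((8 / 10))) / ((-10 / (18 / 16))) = 285 / 5632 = 0.05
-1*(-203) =203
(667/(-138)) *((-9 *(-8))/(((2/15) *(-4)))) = 1305/2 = 652.50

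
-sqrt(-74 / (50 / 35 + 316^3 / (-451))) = -sqrt(12900208527129) / 110438481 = -0.03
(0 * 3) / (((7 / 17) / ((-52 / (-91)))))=0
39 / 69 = 13 / 23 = 0.57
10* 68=680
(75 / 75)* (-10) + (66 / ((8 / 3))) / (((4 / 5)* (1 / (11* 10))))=27145 / 8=3393.12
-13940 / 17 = -820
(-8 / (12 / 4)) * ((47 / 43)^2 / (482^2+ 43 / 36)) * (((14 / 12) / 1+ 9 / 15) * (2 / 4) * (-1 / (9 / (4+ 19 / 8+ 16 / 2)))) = 2692771 / 139180448187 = 0.00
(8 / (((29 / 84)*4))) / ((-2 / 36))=-3024 / 29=-104.28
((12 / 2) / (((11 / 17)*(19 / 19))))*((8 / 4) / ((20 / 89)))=4539 / 55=82.53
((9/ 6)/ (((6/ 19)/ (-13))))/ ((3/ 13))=-267.58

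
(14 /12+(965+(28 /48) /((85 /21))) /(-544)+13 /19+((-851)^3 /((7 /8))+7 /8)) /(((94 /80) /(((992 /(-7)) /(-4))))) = -1611361685522216821 /75874638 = -21237158133.42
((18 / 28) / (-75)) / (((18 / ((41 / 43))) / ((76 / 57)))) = -41 / 67725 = -0.00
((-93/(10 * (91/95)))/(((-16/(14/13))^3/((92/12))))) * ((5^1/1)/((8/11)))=36509165/233971712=0.16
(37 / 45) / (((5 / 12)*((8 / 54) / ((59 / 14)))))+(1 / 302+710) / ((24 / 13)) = 440.72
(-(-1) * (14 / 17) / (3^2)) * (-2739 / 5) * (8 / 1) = -102256 / 255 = -401.00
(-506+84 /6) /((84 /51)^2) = -35547 /196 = -181.36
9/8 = 1.12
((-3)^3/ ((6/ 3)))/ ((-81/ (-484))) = -242/ 3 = -80.67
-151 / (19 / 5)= -755 / 19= -39.74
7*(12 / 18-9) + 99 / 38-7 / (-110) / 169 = -29525368 / 529815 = -55.73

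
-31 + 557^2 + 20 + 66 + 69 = 310373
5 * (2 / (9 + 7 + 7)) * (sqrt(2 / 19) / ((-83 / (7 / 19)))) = -0.00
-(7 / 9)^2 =-49 / 81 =-0.60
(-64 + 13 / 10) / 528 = -19 / 160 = -0.12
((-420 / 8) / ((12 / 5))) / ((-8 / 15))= 2625 / 64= 41.02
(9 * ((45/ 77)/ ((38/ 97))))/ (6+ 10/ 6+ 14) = 0.62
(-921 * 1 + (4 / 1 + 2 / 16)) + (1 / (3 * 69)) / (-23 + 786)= -1158497227 / 1263528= -916.87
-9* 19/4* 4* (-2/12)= 57/2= 28.50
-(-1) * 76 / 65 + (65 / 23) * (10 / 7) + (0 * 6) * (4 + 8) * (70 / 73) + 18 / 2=148671 / 10465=14.21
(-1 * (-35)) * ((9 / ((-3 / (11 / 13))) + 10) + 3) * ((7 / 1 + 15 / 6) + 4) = 64260 / 13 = 4943.08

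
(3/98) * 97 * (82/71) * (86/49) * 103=105684798/170471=619.96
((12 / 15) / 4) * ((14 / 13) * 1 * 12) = 168 / 65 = 2.58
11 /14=0.79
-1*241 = -241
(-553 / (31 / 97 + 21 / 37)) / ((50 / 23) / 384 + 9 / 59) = -32319131628 / 8202581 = -3940.12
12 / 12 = 1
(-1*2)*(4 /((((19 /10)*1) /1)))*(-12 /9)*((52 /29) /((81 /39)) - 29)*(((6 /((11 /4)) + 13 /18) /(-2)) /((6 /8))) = 4053704000 /13255407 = 305.82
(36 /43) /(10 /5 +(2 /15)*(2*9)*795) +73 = 2997763 /41065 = 73.00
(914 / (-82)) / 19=-457 / 779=-0.59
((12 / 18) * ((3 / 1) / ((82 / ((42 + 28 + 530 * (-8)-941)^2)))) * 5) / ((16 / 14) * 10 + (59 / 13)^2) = 154513528715 / 1553367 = 99470.07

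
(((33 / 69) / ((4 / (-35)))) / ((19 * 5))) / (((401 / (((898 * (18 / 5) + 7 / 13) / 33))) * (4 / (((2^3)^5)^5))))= -3473699588118426539693965312 / 34171215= -101655723629330316165.05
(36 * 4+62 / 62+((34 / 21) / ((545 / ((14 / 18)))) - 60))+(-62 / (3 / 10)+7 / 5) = -353938 / 2943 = -120.26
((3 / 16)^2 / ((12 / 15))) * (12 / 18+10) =15 / 32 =0.47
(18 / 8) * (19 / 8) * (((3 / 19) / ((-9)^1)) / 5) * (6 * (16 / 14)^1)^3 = -10368 / 1715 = -6.05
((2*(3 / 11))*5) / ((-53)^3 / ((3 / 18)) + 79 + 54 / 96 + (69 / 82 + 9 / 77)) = -27552 / 9023276575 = -0.00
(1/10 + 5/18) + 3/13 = 356/585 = 0.61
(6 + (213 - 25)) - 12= 182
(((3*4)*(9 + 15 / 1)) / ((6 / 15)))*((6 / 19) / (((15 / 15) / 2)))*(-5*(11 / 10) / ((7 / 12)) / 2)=-285120 / 133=-2143.76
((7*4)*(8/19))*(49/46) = 5488/437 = 12.56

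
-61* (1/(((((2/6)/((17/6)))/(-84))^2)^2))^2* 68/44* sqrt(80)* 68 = -19051683348186308882179805184* sqrt(5)/11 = -3872805368395034668904243000.00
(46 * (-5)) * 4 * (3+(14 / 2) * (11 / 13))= -8209.23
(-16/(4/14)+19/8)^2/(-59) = -184041/3776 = -48.74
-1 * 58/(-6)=29/3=9.67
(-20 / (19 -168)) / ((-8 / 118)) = -295 / 149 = -1.98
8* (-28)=-224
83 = 83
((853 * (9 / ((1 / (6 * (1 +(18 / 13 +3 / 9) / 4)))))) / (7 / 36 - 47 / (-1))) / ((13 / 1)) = 30815478 / 287131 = 107.32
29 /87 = 1 /3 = 0.33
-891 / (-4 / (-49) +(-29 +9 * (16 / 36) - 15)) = 14553 / 652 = 22.32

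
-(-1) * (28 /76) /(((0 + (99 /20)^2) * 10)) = 280 /186219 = 0.00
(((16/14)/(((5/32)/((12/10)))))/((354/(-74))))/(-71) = 18944/733075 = 0.03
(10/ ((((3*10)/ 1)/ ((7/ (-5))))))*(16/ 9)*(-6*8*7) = 12544/ 45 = 278.76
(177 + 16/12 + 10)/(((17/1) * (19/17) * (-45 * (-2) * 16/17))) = 1921/16416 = 0.12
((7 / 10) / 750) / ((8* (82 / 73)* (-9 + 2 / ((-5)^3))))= -73 / 6336960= -0.00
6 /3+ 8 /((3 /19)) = 158 /3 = 52.67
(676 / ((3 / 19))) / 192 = 3211 / 144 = 22.30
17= 17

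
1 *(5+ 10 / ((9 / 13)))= 175 / 9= 19.44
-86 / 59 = -1.46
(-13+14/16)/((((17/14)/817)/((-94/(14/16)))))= 14898812/17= 876400.71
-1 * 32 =-32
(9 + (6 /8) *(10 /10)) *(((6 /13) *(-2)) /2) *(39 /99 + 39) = -1950 /11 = -177.27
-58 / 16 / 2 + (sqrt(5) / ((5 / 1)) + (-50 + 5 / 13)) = -10697 / 208 + sqrt(5) / 5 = -50.98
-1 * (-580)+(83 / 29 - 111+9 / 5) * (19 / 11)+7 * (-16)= 453499 / 1595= 284.33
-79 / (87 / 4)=-3.63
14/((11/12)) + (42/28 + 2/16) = 1487/88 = 16.90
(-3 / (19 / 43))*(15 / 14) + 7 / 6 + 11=1952 / 399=4.89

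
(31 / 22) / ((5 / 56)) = 868 / 55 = 15.78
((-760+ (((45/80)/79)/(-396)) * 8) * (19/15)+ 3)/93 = -100074059/9698040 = -10.32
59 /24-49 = -1117 /24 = -46.54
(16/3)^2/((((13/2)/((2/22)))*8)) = 64/1287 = 0.05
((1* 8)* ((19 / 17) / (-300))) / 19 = -2 / 1275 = -0.00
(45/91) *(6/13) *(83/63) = 2490/8281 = 0.30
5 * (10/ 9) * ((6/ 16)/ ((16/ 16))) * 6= 25/ 2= 12.50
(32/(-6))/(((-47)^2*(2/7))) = -56/6627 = -0.01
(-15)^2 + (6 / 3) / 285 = 64127 / 285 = 225.01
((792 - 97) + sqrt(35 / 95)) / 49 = sqrt(133) / 931 + 695 / 49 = 14.20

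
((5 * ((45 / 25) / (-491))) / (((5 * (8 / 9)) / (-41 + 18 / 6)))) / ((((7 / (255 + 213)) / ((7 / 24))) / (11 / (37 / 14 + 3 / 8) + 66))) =5434209 / 25532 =212.84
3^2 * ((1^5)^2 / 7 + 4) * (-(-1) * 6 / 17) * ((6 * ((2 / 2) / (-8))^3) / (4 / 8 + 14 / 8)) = -261 / 3808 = -0.07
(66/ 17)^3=58.52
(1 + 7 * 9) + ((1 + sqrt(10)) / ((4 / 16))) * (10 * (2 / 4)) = 20 * sqrt(10) + 84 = 147.25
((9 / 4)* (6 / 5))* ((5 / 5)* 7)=189 / 10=18.90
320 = 320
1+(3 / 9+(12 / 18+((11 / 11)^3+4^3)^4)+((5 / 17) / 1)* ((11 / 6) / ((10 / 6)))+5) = 606921499 / 34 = 17850632.32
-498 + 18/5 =-494.40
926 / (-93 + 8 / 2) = -926 / 89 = -10.40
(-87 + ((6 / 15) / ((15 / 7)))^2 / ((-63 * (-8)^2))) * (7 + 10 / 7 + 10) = -3030210301 / 1890000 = -1603.29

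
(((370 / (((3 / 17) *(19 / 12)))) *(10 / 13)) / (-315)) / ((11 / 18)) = -100640 / 19019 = -5.29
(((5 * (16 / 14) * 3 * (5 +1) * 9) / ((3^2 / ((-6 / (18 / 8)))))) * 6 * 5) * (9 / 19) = -3897.74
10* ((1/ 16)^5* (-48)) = -15/ 32768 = -0.00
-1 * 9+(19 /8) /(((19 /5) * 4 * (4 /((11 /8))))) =-9161 /1024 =-8.95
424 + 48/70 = 14864/35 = 424.69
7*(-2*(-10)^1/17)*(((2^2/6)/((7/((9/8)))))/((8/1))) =0.11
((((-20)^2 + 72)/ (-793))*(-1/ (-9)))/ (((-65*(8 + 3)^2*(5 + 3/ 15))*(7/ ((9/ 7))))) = 0.00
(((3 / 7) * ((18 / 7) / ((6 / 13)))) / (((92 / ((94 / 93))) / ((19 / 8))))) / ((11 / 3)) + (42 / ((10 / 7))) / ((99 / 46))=1261535183 / 92233680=13.68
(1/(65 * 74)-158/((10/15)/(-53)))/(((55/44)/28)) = 3383431016/12025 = 281366.40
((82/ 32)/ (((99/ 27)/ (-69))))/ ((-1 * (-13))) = -8487/ 2288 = -3.71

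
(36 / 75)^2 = 144 / 625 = 0.23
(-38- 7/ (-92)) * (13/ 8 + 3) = -129093/ 736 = -175.40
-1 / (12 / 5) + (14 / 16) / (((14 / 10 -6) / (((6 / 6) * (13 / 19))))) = -5735 / 10488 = -0.55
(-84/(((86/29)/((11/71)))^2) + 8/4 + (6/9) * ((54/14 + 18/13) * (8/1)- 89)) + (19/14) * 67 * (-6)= -209083842466/363511551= -575.18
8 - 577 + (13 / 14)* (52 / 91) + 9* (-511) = -253206 / 49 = -5167.47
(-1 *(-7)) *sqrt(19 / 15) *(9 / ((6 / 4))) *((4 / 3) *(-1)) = -56 *sqrt(285) / 15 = -63.03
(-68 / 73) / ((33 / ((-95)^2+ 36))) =-616148 / 2409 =-255.77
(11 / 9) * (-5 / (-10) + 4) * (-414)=-2277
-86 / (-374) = 43 / 187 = 0.23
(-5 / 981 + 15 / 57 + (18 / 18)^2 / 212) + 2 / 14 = 11219981 / 27660276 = 0.41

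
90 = 90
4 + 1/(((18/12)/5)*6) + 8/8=50/9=5.56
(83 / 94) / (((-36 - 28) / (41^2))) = -139523 / 6016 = -23.19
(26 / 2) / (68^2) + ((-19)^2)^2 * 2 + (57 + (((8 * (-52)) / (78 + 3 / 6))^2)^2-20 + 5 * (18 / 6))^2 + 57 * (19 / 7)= 11560414874994934895460175051 / 11948491657951371027568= 967520.86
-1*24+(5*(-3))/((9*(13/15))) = -337/13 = -25.92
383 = 383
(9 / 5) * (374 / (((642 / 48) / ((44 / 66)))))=17952 / 535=33.56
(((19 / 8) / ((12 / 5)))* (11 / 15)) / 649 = 19 / 16992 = 0.00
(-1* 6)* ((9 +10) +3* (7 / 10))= -126.60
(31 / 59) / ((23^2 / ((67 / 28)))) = 2077 / 873908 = 0.00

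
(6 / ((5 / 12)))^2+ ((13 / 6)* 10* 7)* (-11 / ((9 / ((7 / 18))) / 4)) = -492038 / 6075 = -80.99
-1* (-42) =42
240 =240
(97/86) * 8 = 388/43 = 9.02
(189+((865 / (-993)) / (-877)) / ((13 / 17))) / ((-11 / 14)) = -29956082548 / 124533123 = -240.55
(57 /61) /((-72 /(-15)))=95 /488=0.19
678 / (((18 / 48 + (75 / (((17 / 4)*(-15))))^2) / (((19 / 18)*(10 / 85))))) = 47.86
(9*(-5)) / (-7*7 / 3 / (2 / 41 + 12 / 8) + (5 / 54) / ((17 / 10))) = 2623185 / 611579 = 4.29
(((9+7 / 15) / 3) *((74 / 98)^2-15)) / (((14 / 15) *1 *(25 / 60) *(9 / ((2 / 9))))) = -19678928 / 6806835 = -2.89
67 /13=5.15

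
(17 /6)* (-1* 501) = -2839 /2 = -1419.50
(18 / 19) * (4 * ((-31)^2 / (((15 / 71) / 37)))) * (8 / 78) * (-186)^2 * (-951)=-2152151730251.97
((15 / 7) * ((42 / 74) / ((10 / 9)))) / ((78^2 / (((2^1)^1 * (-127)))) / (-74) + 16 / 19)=195453 / 208166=0.94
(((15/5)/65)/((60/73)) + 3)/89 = 3973/115700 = 0.03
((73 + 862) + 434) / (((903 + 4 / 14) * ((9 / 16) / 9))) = 153328 / 6323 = 24.25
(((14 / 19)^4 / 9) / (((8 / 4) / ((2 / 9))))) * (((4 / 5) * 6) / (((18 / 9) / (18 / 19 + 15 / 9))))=22895936 / 1002820095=0.02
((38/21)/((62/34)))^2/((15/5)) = 417316/1271403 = 0.33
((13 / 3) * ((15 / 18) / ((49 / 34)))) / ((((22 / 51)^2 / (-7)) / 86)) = -13731835 / 1694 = -8106.16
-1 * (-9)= 9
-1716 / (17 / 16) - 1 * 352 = -33440 / 17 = -1967.06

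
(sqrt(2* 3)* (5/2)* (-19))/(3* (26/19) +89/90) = -81225* sqrt(6)/8711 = -22.84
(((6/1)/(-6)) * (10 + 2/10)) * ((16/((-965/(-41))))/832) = -2091/250900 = -0.01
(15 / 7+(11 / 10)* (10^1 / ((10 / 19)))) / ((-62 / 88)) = -35486 / 1085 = -32.71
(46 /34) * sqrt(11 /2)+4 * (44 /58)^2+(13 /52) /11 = 86025 /37004+23 * sqrt(22) /34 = 5.50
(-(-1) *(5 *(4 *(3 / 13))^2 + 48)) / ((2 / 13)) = 4416 / 13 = 339.69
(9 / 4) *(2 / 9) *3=1.50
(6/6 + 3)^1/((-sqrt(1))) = -4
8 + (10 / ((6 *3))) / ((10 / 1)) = 145 / 18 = 8.06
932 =932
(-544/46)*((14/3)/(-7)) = 544/69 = 7.88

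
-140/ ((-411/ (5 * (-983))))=-688100/ 411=-1674.21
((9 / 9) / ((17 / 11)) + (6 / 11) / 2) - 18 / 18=-15 / 187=-0.08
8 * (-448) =-3584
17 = 17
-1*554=-554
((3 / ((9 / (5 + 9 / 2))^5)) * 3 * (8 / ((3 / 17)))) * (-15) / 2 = -210468415 / 52488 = -4009.84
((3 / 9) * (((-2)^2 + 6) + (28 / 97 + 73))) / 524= 2693 / 50828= 0.05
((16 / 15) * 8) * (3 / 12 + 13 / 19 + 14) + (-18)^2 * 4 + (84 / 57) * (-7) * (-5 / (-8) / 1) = 161537 / 114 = 1416.99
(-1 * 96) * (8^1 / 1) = -768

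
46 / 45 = 1.02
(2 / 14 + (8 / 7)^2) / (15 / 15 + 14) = 0.10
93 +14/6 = 286/3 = 95.33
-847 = -847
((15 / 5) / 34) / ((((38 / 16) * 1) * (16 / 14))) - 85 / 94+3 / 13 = -126499 / 197353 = -0.64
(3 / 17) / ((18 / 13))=13 / 102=0.13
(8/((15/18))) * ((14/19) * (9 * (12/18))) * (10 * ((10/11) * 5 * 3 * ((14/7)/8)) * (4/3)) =403200/209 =1929.19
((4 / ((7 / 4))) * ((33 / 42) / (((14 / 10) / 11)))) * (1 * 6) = 29040 / 343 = 84.66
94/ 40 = 47/ 20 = 2.35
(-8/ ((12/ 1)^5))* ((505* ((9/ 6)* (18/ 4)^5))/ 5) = -73629/ 8192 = -8.99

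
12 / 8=1.50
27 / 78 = 9 / 26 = 0.35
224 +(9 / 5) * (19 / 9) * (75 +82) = 4103 / 5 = 820.60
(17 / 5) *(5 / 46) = 17 / 46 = 0.37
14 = 14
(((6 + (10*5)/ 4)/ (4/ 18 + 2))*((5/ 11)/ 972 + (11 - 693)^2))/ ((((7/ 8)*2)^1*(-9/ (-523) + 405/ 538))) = 25887099488000647/ 9008598060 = 2873599.12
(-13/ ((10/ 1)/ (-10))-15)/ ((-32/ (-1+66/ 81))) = -5/ 432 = -0.01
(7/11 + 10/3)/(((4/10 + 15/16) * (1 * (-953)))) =-10480/3365043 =-0.00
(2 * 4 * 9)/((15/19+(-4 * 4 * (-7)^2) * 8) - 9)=-342/29831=-0.01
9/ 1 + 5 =14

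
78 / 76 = 39 / 38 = 1.03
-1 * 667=-667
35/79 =0.44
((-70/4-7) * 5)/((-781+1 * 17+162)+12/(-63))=5145/25292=0.20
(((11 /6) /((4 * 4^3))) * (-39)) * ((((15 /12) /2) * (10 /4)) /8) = -3575 /65536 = -0.05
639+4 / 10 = 3197 / 5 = 639.40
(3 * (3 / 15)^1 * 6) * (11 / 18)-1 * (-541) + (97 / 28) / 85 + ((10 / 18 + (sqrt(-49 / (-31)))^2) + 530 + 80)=767193407 / 664020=1155.38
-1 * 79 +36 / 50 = -1957 / 25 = -78.28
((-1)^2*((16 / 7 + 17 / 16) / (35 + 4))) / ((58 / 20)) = 625 / 21112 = 0.03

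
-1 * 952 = -952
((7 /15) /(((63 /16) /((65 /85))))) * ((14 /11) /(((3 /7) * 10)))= 10192 /378675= 0.03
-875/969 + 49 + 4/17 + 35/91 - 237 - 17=-2585951/12597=-205.28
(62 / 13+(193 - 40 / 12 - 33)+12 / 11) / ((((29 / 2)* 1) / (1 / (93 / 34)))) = 4.10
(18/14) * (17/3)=51/7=7.29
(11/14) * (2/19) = 11/133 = 0.08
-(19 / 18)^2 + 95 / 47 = 13813 / 15228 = 0.91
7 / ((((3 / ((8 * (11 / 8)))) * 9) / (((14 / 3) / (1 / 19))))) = 20482 / 81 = 252.86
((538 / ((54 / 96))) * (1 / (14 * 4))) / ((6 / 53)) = 28514 / 189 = 150.87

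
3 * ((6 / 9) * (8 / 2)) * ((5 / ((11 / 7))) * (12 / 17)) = 3360 / 187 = 17.97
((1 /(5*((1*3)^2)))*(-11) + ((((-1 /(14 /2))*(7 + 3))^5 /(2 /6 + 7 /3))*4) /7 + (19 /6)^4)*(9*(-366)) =-4605641558369 /14117880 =-326227.56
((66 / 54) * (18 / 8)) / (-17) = -11 / 68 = -0.16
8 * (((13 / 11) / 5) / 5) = 104 / 275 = 0.38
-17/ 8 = -2.12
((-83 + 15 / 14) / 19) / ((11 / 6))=-3441 / 1463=-2.35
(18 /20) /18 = 0.05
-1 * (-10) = 10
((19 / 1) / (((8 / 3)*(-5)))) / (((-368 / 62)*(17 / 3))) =0.04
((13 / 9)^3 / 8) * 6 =2197 / 972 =2.26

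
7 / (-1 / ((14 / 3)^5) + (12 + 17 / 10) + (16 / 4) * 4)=18823840 / 79865649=0.24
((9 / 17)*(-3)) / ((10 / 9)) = -243 / 170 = -1.43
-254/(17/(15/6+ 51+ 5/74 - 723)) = 370078/37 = 10002.11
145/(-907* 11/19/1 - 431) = -2755/18166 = -0.15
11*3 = 33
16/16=1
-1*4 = -4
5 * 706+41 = 3571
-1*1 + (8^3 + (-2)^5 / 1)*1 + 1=480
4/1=4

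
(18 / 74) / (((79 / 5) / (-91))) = -4095 / 2923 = -1.40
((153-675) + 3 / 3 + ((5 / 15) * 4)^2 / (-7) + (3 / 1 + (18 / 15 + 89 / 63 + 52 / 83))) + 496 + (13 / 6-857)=-45693517 / 52290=-873.85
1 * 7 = 7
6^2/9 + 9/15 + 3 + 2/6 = 119/15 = 7.93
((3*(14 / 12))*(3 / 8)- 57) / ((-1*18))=99 / 32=3.09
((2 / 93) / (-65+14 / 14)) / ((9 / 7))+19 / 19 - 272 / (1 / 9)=-65540455 / 26784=-2447.00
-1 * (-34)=34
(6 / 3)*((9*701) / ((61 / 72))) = 908496 / 61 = 14893.38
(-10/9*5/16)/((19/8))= -25/171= -0.15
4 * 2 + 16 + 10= 34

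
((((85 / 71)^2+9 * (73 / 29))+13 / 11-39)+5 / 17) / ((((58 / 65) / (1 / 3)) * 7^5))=-23874163235 / 79945817941374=-0.00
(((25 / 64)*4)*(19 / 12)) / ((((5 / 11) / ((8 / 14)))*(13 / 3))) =1045 / 1456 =0.72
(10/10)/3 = 1/3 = 0.33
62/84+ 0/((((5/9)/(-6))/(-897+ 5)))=31/42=0.74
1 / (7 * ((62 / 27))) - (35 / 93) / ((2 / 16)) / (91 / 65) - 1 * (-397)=514175 / 1302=394.91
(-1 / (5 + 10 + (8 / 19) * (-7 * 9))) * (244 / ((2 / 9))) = 6954 / 73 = 95.26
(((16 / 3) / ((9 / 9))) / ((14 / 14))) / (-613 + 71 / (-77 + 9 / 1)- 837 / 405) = -5440 / 628433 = -0.01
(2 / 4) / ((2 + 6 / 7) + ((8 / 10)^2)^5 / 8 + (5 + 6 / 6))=68359375 / 1212772508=0.06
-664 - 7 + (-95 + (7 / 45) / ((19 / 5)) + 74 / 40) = -2613253 / 3420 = -764.11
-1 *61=-61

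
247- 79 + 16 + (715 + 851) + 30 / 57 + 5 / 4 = 133135 / 76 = 1751.78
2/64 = 1/32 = 0.03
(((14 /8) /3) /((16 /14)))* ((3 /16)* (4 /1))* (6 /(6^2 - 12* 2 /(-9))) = 441 /7424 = 0.06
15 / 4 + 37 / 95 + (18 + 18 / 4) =10123 / 380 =26.64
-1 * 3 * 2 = -6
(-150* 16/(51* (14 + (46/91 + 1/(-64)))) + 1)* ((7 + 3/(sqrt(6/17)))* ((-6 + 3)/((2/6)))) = 29021283* sqrt(102)/2869226 + 203148981/1434613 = 243.76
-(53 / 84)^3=-148877 / 592704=-0.25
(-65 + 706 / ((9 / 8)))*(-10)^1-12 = -50738 / 9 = -5637.56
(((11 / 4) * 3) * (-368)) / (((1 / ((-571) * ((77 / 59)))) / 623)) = 83160414876 / 59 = 1409498557.22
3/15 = 0.20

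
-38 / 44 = -19 / 22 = -0.86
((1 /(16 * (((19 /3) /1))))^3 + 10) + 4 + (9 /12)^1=414393371 /28094464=14.75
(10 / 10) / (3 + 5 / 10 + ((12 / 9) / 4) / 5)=30 / 107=0.28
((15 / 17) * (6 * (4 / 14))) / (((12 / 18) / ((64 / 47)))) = 17280 / 5593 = 3.09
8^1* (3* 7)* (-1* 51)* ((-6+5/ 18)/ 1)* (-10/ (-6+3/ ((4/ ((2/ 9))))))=84048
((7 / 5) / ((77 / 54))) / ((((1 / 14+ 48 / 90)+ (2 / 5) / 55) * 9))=0.18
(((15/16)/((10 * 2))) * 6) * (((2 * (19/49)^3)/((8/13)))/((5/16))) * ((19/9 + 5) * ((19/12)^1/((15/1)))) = 3388346/26471025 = 0.13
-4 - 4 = -8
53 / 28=1.89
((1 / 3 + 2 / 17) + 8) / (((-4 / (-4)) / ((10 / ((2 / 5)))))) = 10775 / 51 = 211.27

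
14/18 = 7/9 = 0.78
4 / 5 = 0.80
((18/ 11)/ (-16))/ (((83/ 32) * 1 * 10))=-18/ 4565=-0.00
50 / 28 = 25 / 14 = 1.79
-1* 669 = -669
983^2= 966289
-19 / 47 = -0.40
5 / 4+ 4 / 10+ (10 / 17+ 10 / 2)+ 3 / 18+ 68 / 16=2972 / 255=11.65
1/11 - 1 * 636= -6995/11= -635.91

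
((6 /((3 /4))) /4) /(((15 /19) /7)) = 266 /15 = 17.73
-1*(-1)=1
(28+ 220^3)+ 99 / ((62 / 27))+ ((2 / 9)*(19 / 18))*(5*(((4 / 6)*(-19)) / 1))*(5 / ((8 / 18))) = 8912295634 / 837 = 10647903.98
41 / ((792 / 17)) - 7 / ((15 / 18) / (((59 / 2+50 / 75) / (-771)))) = 1230133 / 1017720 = 1.21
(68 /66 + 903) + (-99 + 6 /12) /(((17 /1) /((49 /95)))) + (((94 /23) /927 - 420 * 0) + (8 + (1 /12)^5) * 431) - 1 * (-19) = 45742921109514443 /10472165637120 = 4368.05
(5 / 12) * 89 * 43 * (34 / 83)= 325295 / 498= 653.20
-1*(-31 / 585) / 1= 31 / 585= 0.05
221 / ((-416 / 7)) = -119 / 32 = -3.72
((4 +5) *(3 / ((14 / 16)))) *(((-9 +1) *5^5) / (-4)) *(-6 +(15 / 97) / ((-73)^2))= -4186975050000 / 3618391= -1157137.26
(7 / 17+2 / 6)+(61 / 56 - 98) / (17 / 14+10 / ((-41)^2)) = -460897153 / 5858268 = -78.67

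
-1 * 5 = -5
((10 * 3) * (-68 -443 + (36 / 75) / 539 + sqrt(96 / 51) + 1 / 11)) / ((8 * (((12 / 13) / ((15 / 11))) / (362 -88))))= -4597977423 / 5929 + 133575 * sqrt(34) / 374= -773423.86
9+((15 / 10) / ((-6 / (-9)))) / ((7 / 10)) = 171 / 14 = 12.21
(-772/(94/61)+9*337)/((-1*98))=-119005/4606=-25.84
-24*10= -240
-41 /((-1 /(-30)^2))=36900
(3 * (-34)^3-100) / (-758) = 59006 / 379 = 155.69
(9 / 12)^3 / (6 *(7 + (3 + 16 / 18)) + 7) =0.01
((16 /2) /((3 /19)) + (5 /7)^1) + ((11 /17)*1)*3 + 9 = 22249 /357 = 62.32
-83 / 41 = -2.02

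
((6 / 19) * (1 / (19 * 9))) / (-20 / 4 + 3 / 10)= -20 / 50901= -0.00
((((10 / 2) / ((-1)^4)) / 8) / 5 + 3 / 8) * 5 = 5 / 2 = 2.50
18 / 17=1.06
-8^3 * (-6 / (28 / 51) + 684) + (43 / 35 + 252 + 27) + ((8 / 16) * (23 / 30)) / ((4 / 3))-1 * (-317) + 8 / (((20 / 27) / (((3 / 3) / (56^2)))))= -2697078007 / 7840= -344015.05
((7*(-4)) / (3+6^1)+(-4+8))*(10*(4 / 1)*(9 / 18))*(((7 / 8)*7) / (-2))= -490 / 9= -54.44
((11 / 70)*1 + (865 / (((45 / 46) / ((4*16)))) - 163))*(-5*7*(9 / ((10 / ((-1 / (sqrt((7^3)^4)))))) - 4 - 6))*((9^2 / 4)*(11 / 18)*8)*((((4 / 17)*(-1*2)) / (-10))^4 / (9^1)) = 294436510370352064 / 276360809878125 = 1065.41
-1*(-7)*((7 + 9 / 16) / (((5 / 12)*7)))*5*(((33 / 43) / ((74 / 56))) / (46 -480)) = -11979 / 98642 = -0.12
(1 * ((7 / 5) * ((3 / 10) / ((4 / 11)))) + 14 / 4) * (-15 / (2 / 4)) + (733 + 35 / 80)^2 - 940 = 687169173 / 1280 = 536850.92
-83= -83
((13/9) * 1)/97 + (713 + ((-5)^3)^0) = 623335/873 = 714.01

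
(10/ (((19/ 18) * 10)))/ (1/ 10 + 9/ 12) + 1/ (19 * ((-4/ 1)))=1423/ 1292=1.10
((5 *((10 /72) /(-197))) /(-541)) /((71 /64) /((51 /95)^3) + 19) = 5895600 /23678983814057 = 0.00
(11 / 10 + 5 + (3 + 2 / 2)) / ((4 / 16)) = 202 / 5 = 40.40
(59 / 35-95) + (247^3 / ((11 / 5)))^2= 198696296595367689 / 4235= 46917661533734.99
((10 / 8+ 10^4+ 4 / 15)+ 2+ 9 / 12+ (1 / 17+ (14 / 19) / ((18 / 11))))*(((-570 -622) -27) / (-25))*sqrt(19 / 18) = 88633134052*sqrt(38) / 1090125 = 501200.63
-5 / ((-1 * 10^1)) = 1 / 2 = 0.50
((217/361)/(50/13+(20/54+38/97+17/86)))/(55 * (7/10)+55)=1270770228/949960326689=0.00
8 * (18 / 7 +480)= 27024 / 7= 3860.57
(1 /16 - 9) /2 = -143 /32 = -4.47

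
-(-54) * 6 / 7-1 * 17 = 205 / 7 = 29.29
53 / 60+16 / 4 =293 / 60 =4.88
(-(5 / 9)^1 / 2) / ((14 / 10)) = -0.20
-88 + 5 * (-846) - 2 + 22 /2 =-4309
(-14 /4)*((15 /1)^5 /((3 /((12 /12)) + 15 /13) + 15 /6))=-69103125 /173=-399440.03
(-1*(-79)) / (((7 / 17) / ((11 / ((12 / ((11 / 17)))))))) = 9559 / 84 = 113.80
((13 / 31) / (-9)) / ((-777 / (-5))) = -65 / 216783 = -0.00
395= 395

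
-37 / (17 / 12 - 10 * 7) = 444 / 823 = 0.54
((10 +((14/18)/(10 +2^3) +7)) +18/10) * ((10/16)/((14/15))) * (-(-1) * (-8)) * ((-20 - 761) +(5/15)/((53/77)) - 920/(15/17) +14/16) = 176896262125/961632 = 183954.22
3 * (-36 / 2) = -54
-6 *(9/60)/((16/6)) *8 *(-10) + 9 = 36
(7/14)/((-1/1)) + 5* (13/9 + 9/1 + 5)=1381/18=76.72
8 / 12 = 2 / 3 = 0.67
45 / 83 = 0.54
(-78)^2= 6084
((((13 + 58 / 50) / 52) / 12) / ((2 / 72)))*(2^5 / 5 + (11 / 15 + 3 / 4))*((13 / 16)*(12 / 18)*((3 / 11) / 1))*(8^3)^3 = 15961423872 / 125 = 127691390.98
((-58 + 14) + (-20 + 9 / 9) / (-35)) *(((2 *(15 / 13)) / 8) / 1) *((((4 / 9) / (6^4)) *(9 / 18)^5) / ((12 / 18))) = -13 / 64512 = -0.00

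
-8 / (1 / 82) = -656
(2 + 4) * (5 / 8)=15 / 4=3.75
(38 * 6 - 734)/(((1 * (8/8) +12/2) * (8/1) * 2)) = -253/56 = -4.52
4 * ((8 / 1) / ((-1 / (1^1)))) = -32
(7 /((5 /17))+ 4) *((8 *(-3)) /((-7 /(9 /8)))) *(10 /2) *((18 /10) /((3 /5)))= 11259 /7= 1608.43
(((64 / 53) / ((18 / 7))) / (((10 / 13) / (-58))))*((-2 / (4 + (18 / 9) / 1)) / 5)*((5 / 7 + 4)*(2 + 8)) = 265408 / 2385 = 111.28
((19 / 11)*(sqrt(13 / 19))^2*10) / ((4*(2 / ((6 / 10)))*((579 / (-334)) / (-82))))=89011 / 2123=41.93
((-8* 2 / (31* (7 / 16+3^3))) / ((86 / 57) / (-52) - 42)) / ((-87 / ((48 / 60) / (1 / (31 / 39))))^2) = 4825088 / 201792515941575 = 0.00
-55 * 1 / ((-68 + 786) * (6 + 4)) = -11 / 1436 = -0.01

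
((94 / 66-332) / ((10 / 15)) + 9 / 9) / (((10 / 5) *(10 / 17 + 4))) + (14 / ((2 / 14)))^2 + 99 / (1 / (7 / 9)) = 11013371 / 1144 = 9627.07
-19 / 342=-0.06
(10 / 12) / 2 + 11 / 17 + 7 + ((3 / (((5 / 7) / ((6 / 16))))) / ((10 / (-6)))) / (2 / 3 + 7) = 1862833 / 234600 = 7.94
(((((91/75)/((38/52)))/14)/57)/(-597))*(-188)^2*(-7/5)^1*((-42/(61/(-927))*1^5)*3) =180878504352/547772375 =330.21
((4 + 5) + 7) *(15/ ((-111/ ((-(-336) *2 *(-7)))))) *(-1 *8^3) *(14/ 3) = -899153920/ 37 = -24301457.30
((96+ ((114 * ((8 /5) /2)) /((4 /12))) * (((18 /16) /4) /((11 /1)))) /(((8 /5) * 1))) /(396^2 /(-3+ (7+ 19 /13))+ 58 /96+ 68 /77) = 33784569 /15070170910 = 0.00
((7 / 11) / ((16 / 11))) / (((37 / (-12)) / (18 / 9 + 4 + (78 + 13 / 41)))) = -72597 / 6068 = -11.96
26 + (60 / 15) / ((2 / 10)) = 46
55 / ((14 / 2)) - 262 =-1779 / 7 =-254.14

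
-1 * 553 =-553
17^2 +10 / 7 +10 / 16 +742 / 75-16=1196777 / 4200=284.95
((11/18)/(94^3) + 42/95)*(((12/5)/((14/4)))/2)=627922549/4142537700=0.15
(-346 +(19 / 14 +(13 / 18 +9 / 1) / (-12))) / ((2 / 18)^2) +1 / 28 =-1566973 / 56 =-27981.66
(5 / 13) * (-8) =-40 / 13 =-3.08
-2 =-2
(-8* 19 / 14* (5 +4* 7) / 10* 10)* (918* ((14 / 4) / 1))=-1151172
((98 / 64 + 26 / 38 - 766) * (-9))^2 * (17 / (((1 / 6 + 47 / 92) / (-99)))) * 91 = -987113056175742951 / 92416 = -10681192176416.89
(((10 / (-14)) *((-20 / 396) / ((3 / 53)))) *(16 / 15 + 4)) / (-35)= -4028 / 43659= -0.09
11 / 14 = 0.79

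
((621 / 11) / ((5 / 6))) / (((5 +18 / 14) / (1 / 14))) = 1863 / 2420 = 0.77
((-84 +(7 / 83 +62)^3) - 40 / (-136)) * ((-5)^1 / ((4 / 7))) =-2093159.22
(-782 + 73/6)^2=21335161/36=592643.36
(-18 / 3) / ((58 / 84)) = -252 / 29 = -8.69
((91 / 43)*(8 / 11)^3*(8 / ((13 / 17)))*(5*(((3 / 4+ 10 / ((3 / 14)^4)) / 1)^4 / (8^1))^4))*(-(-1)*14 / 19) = 4035226468307859126978087841023797447038634081806417095870987721690266073333542812803948231270849535365 / 8018447307992847922278910084593902507394072576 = 503242874001992301815040500000000000000000000000000000000.00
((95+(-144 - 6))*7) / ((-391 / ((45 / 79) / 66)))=525 / 61778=0.01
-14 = -14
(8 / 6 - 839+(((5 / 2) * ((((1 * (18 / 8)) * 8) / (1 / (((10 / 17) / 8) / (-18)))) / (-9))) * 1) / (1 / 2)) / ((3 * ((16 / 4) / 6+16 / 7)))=-3588389 / 37944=-94.57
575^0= 1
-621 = -621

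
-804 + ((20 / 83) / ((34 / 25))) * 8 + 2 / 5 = -5659398 / 7055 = -802.18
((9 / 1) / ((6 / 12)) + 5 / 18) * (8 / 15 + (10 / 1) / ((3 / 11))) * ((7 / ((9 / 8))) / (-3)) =-571144 / 405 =-1410.23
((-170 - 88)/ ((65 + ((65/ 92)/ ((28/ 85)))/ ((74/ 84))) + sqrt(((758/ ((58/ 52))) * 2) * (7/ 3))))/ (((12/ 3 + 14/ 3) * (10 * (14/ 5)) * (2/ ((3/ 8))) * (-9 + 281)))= -433652848065/ 12073812985666432 + 840797361 * sqrt(6001086)/ 68669811355977832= -0.00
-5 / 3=-1.67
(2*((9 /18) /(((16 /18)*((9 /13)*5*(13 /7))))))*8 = 7 /5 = 1.40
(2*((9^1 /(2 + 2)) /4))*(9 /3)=27 /8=3.38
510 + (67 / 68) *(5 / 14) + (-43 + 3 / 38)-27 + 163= 10914857 / 18088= 603.43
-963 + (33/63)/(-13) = -262910/273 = -963.04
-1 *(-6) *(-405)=-2430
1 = 1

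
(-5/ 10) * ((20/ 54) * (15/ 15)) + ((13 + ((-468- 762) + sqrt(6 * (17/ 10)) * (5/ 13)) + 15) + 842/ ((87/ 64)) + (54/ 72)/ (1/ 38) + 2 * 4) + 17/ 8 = -3408605/ 6264 + sqrt(255)/ 13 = -542.93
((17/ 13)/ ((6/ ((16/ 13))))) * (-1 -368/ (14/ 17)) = -142120/ 1183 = -120.14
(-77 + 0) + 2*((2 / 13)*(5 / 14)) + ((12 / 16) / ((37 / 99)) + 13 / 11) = -73.70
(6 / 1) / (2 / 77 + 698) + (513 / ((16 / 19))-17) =42439141 / 71664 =592.20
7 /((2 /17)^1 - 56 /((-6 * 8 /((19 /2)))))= 1428 /2285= 0.62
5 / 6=0.83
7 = 7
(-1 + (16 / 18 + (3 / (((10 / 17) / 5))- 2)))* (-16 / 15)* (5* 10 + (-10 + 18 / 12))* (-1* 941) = 131525452 / 135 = 974262.61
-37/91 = -0.41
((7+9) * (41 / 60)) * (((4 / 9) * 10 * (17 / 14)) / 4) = 2788 / 189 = 14.75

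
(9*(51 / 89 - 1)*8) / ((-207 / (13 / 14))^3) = 83486 / 30085182729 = 0.00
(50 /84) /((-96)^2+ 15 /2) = 25 /387387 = 0.00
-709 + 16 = -693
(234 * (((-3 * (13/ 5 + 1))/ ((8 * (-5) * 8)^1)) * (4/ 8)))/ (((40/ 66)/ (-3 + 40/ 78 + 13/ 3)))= 24057/ 2000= 12.03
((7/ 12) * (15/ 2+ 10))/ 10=49/ 48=1.02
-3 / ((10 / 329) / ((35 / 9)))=-2303 / 6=-383.83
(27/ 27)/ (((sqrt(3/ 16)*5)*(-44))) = -sqrt(3)/ 165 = -0.01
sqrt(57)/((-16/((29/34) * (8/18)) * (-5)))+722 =29 * sqrt(57)/6120+722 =722.04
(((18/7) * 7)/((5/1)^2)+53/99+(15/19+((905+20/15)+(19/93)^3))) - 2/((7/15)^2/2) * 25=92506847785766/205935500925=449.20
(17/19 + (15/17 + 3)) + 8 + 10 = 7357/323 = 22.78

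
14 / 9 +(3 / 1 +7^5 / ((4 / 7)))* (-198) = -104835923 / 18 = -5824217.94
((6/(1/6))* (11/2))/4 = 99/2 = 49.50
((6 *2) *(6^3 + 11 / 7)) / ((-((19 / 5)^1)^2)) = -456900 / 2527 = -180.81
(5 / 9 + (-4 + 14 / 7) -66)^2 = 368449 / 81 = 4548.75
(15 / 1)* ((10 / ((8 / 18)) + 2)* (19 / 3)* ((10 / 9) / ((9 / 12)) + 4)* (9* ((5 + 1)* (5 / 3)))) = 3444700 / 3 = 1148233.33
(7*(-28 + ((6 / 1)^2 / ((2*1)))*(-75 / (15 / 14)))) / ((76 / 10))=-22540 / 19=-1186.32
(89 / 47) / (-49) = -89 / 2303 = -0.04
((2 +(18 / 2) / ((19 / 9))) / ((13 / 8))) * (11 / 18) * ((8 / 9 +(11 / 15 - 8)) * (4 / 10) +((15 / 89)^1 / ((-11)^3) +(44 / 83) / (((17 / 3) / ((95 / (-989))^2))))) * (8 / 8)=-202063942968016276 / 33637575150102825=-6.01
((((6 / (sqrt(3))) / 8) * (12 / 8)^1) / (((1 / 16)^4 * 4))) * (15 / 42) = 15360 * sqrt(3) / 7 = 3800.61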